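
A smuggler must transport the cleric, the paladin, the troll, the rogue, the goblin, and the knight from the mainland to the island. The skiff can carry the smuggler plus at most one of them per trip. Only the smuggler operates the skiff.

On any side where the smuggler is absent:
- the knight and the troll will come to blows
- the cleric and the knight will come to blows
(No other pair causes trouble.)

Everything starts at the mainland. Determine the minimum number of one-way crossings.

Counting alone: the smuggler can take at most 1 across per trip to the island, so moving all 6 needs at least 6 loaded trips out, with a return between consecutive ones — at least 11 crossings.
The safety rule pushes this higher. Following every safe sequence of crossings, the most of the 6 that can be at the island as the skiff arrives there on crossing 11 is 5 — never all 6.
So no plan with fewer than 13 crossings exists, and this one achieves 13:
1. Smuggler goes to the island with the knight.
2. Smuggler goes back to the mainland alone.
3. Smuggler goes to the island with the cleric.
4. Smuggler goes back to the mainland with the knight.
5. Smuggler goes to the island with the troll.
6. Smuggler goes back to the mainland alone.
7. Smuggler goes to the island with the paladin.
8. Smuggler goes back to the mainland alone.
9. Smuggler goes to the island with the rogue.
10. Smuggler goes back to the mainland alone.
11. Smuggler goes to the island with the goblin.
12. Smuggler goes back to the mainland alone.
13. Smuggler goes to the island with the knight.

13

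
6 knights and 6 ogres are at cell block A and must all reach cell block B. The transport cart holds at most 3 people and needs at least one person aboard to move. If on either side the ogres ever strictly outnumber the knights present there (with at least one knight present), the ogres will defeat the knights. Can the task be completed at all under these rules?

No

Following every safe sequence of crossings from the start, the most of the 12 that can be at cell block B as the transport cart arrives there on crossings 1, 3, 5 is 3, 5, 6 respectively; the best ever achieved is 6 of 12.
From crossing 7 on, no configuration arises that was not already reachable earlier: only 17 distinct safe configurations (who is on which side, and where the transport cart is) can ever be reached, none of them has everyone across, and every continuation just revisits them. They are: 0 knights + 0 ogres across (transport cart back at the start); 0 knights + 1 ogre across (transport cart there); 0 knights + 1 ogre across (transport cart back at the start); 0 knights + 2 ogres across (transport cart there); 0 knights + 2 ogres across (transport cart back at the start); 0 knights + 3 ogres across (transport cart there); 0 knights + 3 ogres across (transport cart back at the start); 0 knights + 4 ogres across (transport cart there); 0 knights + 4 ogres across (transport cart back at the start); 0 knights + 5 ogres across (transport cart there); 0 knights + 5 ogres across (transport cart back at the start); 0 knights + 6 ogres across (transport cart there); 1 knight + 1 ogre across (transport cart there); 1 knight + 1 ogre across (transport cart back at the start); 2 knights + 2 ogres across (transport cart there); 2 knights + 2 ogres across (transport cart back at the start); 3 knights + 3 ogres across (transport cart there). So no valid plan exists.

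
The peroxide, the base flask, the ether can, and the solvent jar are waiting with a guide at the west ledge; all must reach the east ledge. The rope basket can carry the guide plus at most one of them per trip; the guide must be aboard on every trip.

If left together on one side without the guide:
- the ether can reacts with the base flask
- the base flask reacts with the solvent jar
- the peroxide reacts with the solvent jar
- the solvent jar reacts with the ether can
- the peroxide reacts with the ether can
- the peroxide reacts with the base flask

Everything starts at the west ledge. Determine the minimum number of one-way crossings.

impossible

Whatever the first load, the items left behind include a forbidden pair without the guide. No opening move is safe, so no plan exists.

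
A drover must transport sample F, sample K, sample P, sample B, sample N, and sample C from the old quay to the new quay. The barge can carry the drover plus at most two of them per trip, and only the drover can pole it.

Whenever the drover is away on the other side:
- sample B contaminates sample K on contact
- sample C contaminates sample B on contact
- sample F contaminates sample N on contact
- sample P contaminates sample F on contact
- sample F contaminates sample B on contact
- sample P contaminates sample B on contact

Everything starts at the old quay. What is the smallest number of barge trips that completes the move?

Counting alone: the drover can take at most 2 across per trip to the new quay, so moving all 6 needs at least 3 loaded trips out, with a return between consecutive ones — at least 5 crossings.
The safety rule pushes this higher. Following every safe sequence of crossings, the most of the 6 that can be at the new quay as the barge arrives there on crossings 5, 7 is 4, 5 respectively — never all 6.
So no plan with fewer than 9 crossings exists, and this one achieves 9:
1. Drover goes to the new quay with sample B and sample F.  [the old quay: sample C, sample K, sample N, sample P | the new quay: sample B, sample F]
2. Drover goes back to the old quay with sample F.  [the old quay: sample C, sample F, sample K, sample N, sample P | the new quay: sample B]
3. Drover goes to the new quay with sample F and sample K.  [the old quay: sample C, sample N, sample P | the new quay: sample B, sample F, sample K]
4. Drover goes back to the old quay with sample B.  [the old quay: sample B, sample C, sample N, sample P | the new quay: sample F, sample K]
5. Drover goes to the new quay with sample C and sample P.  [the old quay: sample B, sample N | the new quay: sample C, sample F, sample K, sample P]
6. Drover goes back to the old quay with sample F.  [the old quay: sample B, sample F, sample N | the new quay: sample C, sample K, sample P]
7. Drover goes to the new quay with sample F and sample N.  [the old quay: sample B | the new quay: sample C, sample F, sample K, sample N, sample P]
8. Drover goes back to the old quay with sample F.  [the old quay: sample B, sample F | the new quay: sample C, sample K, sample N, sample P]
9. Drover goes to the new quay with sample B and sample F.  [the old quay: — | the new quay: sample B, sample C, sample F, sample K, sample N, sample P]

9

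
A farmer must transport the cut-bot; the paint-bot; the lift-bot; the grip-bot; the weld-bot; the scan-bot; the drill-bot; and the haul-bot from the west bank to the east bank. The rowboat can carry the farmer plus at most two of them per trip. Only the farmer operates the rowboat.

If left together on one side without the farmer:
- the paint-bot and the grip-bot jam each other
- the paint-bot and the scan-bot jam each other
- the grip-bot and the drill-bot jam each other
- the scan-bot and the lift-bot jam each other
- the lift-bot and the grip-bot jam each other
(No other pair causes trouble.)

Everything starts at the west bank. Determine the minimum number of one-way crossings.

Counting alone: the farmer can take at most 2 across per trip to the east bank, so moving all 8 needs at least 4 loaded trips out, with a return between consecutive ones — at least 7 crossings.
The safety rule pushes this higher. Following every safe sequence of crossings, the most of the 8 that can be at the east bank as the rowboat arrives there on crossing 7 is 7 — never all 8.
So no plan with fewer than 9 crossings exists, and this one achieves 9:
1. Farmer goes to the east bank with the grip-bot and the scan-bot.
2. Farmer goes back to the west bank alone.
3. Farmer goes to the east bank with the cut-bot and the paint-bot.
4. Farmer goes back to the west bank with the grip-bot and the scan-bot.
5. Farmer goes to the east bank with the drill-bot and the lift-bot.
6. Farmer goes back to the west bank alone.
7. Farmer goes to the east bank with the haul-bot and the weld-bot.
8. Farmer goes back to the west bank alone.
9. Farmer goes to the east bank with the grip-bot and the scan-bot.

9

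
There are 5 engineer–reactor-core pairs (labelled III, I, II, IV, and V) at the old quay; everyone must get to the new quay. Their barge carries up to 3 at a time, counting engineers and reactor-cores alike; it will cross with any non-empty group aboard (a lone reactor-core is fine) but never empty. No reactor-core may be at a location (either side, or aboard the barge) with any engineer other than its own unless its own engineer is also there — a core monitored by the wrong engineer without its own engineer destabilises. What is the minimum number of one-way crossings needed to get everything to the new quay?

Counting alone: each trip to the new quay takes at most 3 across and each return brings at least 1 back, so after t trips out (and t−1 returns) at most 3t − (t−1) of the 10 are across; that first reaches 10 at t = 5, so at least 9 crossings are needed.
The safety rule pushes this higher. Following every safe sequence of crossings, the most of the 10 that can be at the new quay as the barge arrives there on crossing 9 is 9 — never all 10.
So no plan with fewer than 11 crossings exists, and this one achieves 11:
1. engineer III and reactor-core III cross → the new quay.
2. engineer III crosses ← the old quay.
3. reactor-core I, reactor-core II, and reactor-core IV cross → the new quay.
4. reactor-core III crosses ← the old quay.
5. engineer I, engineer II, and engineer IV cross → the new quay.
6. engineer I and reactor-core I cross ← the old quay.
7. engineer I, engineer III, and engineer V cross → the new quay.
8. reactor-core II crosses ← the old quay.
9. reactor-core I and reactor-core III cross → the new quay.
10. reactor-core III crosses ← the old quay.
11. reactor-core II, reactor-core III, and reactor-core V cross → the new quay.

11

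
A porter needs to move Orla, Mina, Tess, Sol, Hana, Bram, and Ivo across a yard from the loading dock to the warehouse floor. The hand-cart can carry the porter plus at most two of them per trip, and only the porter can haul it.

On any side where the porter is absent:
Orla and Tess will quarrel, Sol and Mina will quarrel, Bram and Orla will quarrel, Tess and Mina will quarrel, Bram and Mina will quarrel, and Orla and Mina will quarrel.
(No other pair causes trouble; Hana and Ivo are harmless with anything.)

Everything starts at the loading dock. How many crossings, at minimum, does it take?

Counting alone: the porter can take at most 2 across per trip to the warehouse floor, so moving all 7 needs at least 4 loaded trips out, with a return between consecutive ones — at least 7 crossings.
The safety rule pushes this higher. Following every safe sequence of crossings, the most of the 7 that can be at the warehouse floor as the hand-cart arrives there on crossings 7, 9 is 5, 6 respectively — never all 7.
So no plan with fewer than 11 crossings exists, and this one achieves 11:
1. Porter goes to the warehouse floor with Mina and Orla.
2. Porter goes back to the loading dock with Orla.
3. Porter goes to the warehouse floor with Orla and Sol.
4. Porter goes back to the loading dock with Mina.
5. Porter goes to the warehouse floor with Hana and Mina.
6. Porter goes back to the loading dock with Mina.
7. Porter goes to the warehouse floor with Ivo and Mina.
8. Porter goes back to the loading dock with Mina.
9. Porter goes to the warehouse floor with Bram and Tess.
10. Porter goes back to the loading dock with Orla.
11. Porter goes to the warehouse floor with Mina and Orla.

11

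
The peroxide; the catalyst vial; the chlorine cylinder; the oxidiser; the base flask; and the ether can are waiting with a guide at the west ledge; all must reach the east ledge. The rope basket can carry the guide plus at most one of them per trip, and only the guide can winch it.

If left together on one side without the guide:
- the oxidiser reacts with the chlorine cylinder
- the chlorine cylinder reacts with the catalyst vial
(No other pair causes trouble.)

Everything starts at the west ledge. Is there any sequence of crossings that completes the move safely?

Yes

1. Guide goes to the east ledge with the chlorine cylinder.
2. Guide goes back to the west ledge alone.
3. Guide goes to the east ledge with the peroxide.
4. Guide goes back to the west ledge alone.
5. Guide goes to the east ledge with the catalyst vial.
6. Guide goes back to the west ledge with the chlorine cylinder.
7. Guide goes to the east ledge with the oxidiser.
8. Guide goes back to the west ledge alone.
9. Guide goes to the east ledge with the base flask.
10. Guide goes back to the west ledge alone.
11. Guide goes to the east ledge with the ether can.
12. Guide goes back to the west ledge alone.
13. Guide goes to the east ledge with the chlorine cylinder.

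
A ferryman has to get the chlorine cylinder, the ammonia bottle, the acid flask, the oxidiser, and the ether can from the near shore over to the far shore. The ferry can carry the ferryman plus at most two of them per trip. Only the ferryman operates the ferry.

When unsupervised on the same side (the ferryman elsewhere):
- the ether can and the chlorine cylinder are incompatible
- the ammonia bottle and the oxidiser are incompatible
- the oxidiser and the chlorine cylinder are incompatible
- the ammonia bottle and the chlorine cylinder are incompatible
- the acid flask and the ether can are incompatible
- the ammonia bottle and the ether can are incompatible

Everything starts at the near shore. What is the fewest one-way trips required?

Whatever the first load, the items left behind include a forbidden pair without the ferryman. No opening move is safe, so no plan exists.

impossible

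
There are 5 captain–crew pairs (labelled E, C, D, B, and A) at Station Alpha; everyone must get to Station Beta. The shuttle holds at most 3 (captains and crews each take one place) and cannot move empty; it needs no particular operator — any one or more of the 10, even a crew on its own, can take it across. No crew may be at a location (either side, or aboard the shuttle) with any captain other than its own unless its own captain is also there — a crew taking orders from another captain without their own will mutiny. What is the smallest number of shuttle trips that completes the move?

11

Counting alone: each trip to Station Beta takes at most 3 across and each return brings at least 1 back, so after t trips out (and t−1 returns) at most 3t − (t−1) of the 10 are across; that first reaches 10 at t = 5, so at least 9 crossings are needed.
The safety rule pushes this higher. Following every safe sequence of crossings, the most of the 10 that can be at Station Beta as the shuttle arrives there on crossing 9 is 9 — never all 10.
So no plan with fewer than 11 crossings exists, and this one achieves 11:
1. captain E and crew E cross → Station Beta.
2. captain E crosses ← Station Alpha.
3. crew B, crew C, and crew D cross → Station Beta.
4. crew E crosses ← Station Alpha.
5. captain B, captain C, and captain D cross → Station Beta.
6. captain C and crew C cross ← Station Alpha.
7. captain A, captain C, and captain E cross → Station Beta.
8. crew D crosses ← Station Alpha.
9. crew C and crew E cross → Station Beta.
10. crew E crosses ← Station Alpha.
11. crew A, crew D, and crew E cross → Station Beta.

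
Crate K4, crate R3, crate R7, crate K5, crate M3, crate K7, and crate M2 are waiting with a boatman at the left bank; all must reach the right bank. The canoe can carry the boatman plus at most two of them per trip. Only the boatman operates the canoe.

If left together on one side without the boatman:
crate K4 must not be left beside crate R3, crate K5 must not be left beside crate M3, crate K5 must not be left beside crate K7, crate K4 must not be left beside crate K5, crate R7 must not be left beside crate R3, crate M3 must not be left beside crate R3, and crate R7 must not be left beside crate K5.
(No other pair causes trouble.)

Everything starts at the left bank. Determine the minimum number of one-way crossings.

9

Counting alone: the boatman can take at most 2 across per trip to the right bank, so moving all 7 needs at least 4 loaded trips out, with a return between consecutive ones — at least 7 crossings.
The safety rule pushes this higher. Following every safe sequence of crossings, the most of the 7 that can be at the right bank as the canoe arrives there on crossing 7 is 6 — never all 7.
So no plan with fewer than 9 crossings exists, and this one achieves 9:
1. Boatman goes to the right bank with crate K5 and crate R3.
2. Boatman goes back to the left bank alone.
3. Boatman goes to the right bank with crate M2.
4. Boatman goes back to the left bank alone.
5. Boatman goes to the right bank with crate K4 and crate R7.
6. Boatman goes back to the left bank with crate K5 and crate R3.
7. Boatman goes to the right bank with crate K7 and crate M3.
8. Boatman goes back to the left bank alone.
9. Boatman goes to the right bank with crate K5 and crate R3.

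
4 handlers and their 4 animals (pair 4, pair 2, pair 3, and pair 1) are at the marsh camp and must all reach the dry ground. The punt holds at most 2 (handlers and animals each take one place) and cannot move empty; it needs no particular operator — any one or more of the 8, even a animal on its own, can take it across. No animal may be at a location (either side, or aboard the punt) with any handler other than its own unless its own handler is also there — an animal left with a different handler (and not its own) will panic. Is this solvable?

Following every safe sequence of crossings from the start, the most of the 8 that can be at the dry ground as the punt arrives there on crossings 1, 3, 5 is 2, 3, 4 respectively; the best ever achieved is 4 of 8.
From crossing 7 on, no configuration arises that was not already reachable earlier: only 44 distinct safe configurations (who is on which side, and where the punt is) can ever be reached, none of them has everyone across, and every continuation just revisits them. So no valid plan exists.

No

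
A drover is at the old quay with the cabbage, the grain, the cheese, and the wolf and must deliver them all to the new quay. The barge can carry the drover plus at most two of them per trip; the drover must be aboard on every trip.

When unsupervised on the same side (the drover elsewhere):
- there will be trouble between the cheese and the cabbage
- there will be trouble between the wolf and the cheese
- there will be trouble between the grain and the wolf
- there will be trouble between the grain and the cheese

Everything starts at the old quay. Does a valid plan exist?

1. Drover goes to the new quay with the cheese and the grain.
2. Drover goes back to the old quay with the grain.
3. Drover goes to the new quay with the cabbage and the grain.
4. Drover goes back to the old quay with the cheese.
5. Drover goes to the new quay with the cheese and the wolf.

Yes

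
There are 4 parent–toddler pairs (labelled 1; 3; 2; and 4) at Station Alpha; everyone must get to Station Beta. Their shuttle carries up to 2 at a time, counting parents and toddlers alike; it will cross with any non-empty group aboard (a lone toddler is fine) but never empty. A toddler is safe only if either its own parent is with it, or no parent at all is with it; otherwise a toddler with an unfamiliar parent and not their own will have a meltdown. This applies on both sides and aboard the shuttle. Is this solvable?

No

Following every safe sequence of crossings from the start, the most of the 8 that can be at Station Beta as the shuttle arrives there on crossings 1, 3, 5 is 2, 3, 4 respectively; the best ever achieved is 4 of 8.
From crossing 7 on, no configuration arises that was not already reachable earlier: only 44 distinct safe configurations (who is on which side, and where the shuttle is) can ever be reached, none of them has everyone across, and every continuation just revisits them. So no valid plan exists.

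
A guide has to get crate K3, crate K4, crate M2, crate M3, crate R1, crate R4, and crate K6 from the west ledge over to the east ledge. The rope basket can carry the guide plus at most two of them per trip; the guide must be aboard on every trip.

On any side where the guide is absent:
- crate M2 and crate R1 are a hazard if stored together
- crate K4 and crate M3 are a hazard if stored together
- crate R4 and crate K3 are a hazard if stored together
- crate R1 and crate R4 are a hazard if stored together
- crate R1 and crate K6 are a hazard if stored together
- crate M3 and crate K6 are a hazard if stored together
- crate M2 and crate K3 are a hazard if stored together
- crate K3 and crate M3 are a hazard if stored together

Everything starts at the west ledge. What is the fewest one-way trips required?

Whatever the first load, the items left behind include a forbidden pair without the guide. No opening move is safe, so no plan exists.

impossible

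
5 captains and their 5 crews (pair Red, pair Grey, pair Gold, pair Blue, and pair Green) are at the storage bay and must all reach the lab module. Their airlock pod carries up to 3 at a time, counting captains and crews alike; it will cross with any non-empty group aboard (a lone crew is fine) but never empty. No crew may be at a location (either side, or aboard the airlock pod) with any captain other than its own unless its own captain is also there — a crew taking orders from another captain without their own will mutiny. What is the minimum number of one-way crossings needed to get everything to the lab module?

Counting alone: each trip to the lab module takes at most 3 across and each return brings at least 1 back, so after t trips out (and t−1 returns) at most 3t − (t−1) of the 10 are across; that first reaches 10 at t = 5, so at least 9 crossings are needed.
The safety rule pushes this higher. Following every safe sequence of crossings, the most of the 10 that can be at the lab module as the airlock pod arrives there on crossing 9 is 9 — never all 10.
So no plan with fewer than 11 crossings exists, and this one achieves 11:
1. captain Red and crew Red cross → the lab module.
2. captain Red crosses ← the storage bay.
3. crew Blue, crew Gold, and crew Grey cross → the lab module.
4. crew Red crosses ← the storage bay.
5. captain Blue, captain Gold, and captain Grey cross → the lab module.
6. captain Grey and crew Grey cross ← the storage bay.
7. captain Green, captain Grey, and captain Red cross → the lab module.
8. crew Gold crosses ← the storage bay.
9. crew Grey and crew Red cross → the lab module.
10. crew Red crosses ← the storage bay.
11. crew Gold, crew Green, and crew Red cross → the lab module.

11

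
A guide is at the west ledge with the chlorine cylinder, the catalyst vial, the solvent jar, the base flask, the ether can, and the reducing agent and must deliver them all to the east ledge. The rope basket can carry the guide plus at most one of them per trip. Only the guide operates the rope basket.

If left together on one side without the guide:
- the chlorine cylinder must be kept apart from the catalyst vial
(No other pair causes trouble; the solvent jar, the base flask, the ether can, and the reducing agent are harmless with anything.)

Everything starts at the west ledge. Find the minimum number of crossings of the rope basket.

Counting alone: the guide can take at most 1 across per trip to the east ledge, so moving all 6 needs at least 6 loaded trips out, with a return between consecutive ones — at least 11 crossings.
The plan below uses exactly 11 crossings, so it is optimal:
1. Guide goes to the east ledge with the chlorine cylinder.  [the west ledge: the base flask, the catalyst vial, the ether can, the reducing agent, the solvent jar | the east ledge: the chlorine cylinder]
2. Guide goes back to the west ledge alone.  [the west ledge: the base flask, the catalyst vial, the ether can, the reducing agent, the solvent jar | the east ledge: the chlorine cylinder]
3. Guide goes to the east ledge with the solvent jar.  [the west ledge: the base flask, the catalyst vial, the ether can, the reducing agent | the east ledge: the chlorine cylinder, the solvent jar]
4. Guide goes back to the west ledge alone.  [the west ledge: the base flask, the catalyst vial, the ether can, the reducing agent | the east ledge: the chlorine cylinder, the solvent jar]
5. Guide goes to the east ledge with the base flask.  [the west ledge: the catalyst vial, the ether can, the reducing agent | the east ledge: the base flask, the chlorine cylinder, the solvent jar]
6. Guide goes back to the west ledge alone.  [the west ledge: the catalyst vial, the ether can, the reducing agent | the east ledge: the base flask, the chlorine cylinder, the solvent jar]
7. Guide goes to the east ledge with the ether can.  [the west ledge: the catalyst vial, the reducing agent | the east ledge: the base flask, the chlorine cylinder, the ether can, the solvent jar]
8. Guide goes back to the west ledge alone.  [the west ledge: the catalyst vial, the reducing agent | the east ledge: the base flask, the chlorine cylinder, the ether can, the solvent jar]
9. Guide goes to the east ledge with the reducing agent.  [the west ledge: the catalyst vial | the east ledge: the base flask, the chlorine cylinder, the ether can, the reducing agent, the solvent jar]
10. Guide goes back to the west ledge alone.  [the west ledge: the catalyst vial | the east ledge: the base flask, the chlorine cylinder, the ether can, the reducing agent, the solvent jar]
11. Guide goes to the east ledge with the catalyst vial.  [the west ledge: — | the east ledge: the base flask, the catalyst vial, the chlorine cylinder, the ether can, the reducing agent, the solvent jar]

11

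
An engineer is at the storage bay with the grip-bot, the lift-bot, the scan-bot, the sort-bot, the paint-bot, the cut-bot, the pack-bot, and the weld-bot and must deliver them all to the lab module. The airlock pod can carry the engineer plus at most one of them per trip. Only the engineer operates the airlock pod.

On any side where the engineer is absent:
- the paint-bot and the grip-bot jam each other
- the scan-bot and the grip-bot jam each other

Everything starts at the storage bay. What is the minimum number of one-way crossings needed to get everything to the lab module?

Counting alone: the engineer can take at most 1 across per trip to the lab module, so moving all 8 needs at least 8 loaded trips out, with a return between consecutive ones — at least 15 crossings.
The safety rule pushes this higher. Following every safe sequence of crossings, the most of the 8 that can be at the lab module as the airlock pod arrives there on crossing 15 is 7 — never all 8.
So no plan with fewer than 17 crossings exists, and this one achieves 17:
1. Engineer goes to the lab module with the grip-bot.  [the storage bay: the cut-bot, the lift-bot, the pack-bot, the paint-bot, the scan-bot, the sort-bot, the weld-bot | the lab module: the grip-bot]
2. Engineer goes back to the storage bay alone.  [the storage bay: the cut-bot, the lift-bot, the pack-bot, the paint-bot, the scan-bot, the sort-bot, the weld-bot | the lab module: the grip-bot]
3. Engineer goes to the lab module with the lift-bot.  [the storage bay: the cut-bot, the pack-bot, the paint-bot, the scan-bot, the sort-bot, the weld-bot | the lab module: the grip-bot, the lift-bot]
4. Engineer goes back to the storage bay alone.  [the storage bay: the cut-bot, the pack-bot, the paint-bot, the scan-bot, the sort-bot, the weld-bot | the lab module: the grip-bot, the lift-bot]
5. Engineer goes to the lab module with the scan-bot.  [the storage bay: the cut-bot, the pack-bot, the paint-bot, the sort-bot, the weld-bot | the lab module: the grip-bot, the lift-bot, the scan-bot]
6. Engineer goes back to the storage bay with the grip-bot.  [the storage bay: the cut-bot, the grip-bot, the pack-bot, the paint-bot, the sort-bot, the weld-bot | the lab module: the lift-bot, the scan-bot]
7. Engineer goes to the lab module with the paint-bot.  [the storage bay: the cut-bot, the grip-bot, the pack-bot, the sort-bot, the weld-bot | the lab module: the lift-bot, the paint-bot, the scan-bot]
8. Engineer goes back to the storage bay alone.  [the storage bay: the cut-bot, the grip-bot, the pack-bot, the sort-bot, the weld-bot | the lab module: the lift-bot, the paint-bot, the scan-bot]
9. Engineer goes to the lab module with the sort-bot.  [the storage bay: the cut-bot, the grip-bot, the pack-bot, the weld-bot | the lab module: the lift-bot, the paint-bot, the scan-bot, the sort-bot]
10. Engineer goes back to the storage bay alone.  [the storage bay: the cut-bot, the grip-bot, the pack-bot, the weld-bot | the lab module: the lift-bot, the paint-bot, the scan-bot, the sort-bot]
11. Engineer goes to the lab module with the cut-bot.  [the storage bay: the grip-bot, the pack-bot, the weld-bot | the lab module: the cut-bot, the lift-bot, the paint-bot, the scan-bot, the sort-bot]
12. Engineer goes back to the storage bay alone.  [the storage bay: the grip-bot, the pack-bot, the weld-bot | the lab module: the cut-bot, the lift-bot, the paint-bot, the scan-bot, the sort-bot]
13. Engineer goes to the lab module with the pack-bot.  [the storage bay: the grip-bot, the weld-bot | the lab module: the cut-bot, the lift-bot, the pack-bot, the paint-bot, the scan-bot, the sort-bot]
14. Engineer goes back to the storage bay alone.  [the storage bay: the grip-bot, the weld-bot | the lab module: the cut-bot, the lift-bot, the pack-bot, the paint-bot, the scan-bot, the sort-bot]
15. Engineer goes to the lab module with the weld-bot.  [the storage bay: the grip-bot | the lab module: the cut-bot, the lift-bot, the pack-bot, the paint-bot, the scan-bot, the sort-bot, the weld-bot]
16. Engineer goes back to the storage bay alone.  [the storage bay: the grip-bot | the lab module: the cut-bot, the lift-bot, the pack-bot, the paint-bot, the scan-bot, the sort-bot, the weld-bot]
17. Engineer goes to the lab module with the grip-bot.  [the storage bay: — | the lab module: the cut-bot, the grip-bot, the lift-bot, the pack-bot, the paint-bot, the scan-bot, the sort-bot, the weld-bot]

17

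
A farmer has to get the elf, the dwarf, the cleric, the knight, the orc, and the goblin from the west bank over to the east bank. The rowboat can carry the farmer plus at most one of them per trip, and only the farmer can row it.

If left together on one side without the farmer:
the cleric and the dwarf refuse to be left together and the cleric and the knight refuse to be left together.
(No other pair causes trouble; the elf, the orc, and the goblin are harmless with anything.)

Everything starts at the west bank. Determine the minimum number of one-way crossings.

Counting alone: the farmer can take at most 1 across per trip to the east bank, so moving all 6 needs at least 6 loaded trips out, with a return between consecutive ones — at least 11 crossings.
The safety rule pushes this higher. Following every safe sequence of crossings, the most of the 6 that can be at the east bank as the rowboat arrives there on crossing 11 is 5 — never all 6.
So no plan with fewer than 13 crossings exists, and this one achieves 13:
1. Farmer goes to the east bank with the cleric.
2. Farmer goes back to the west bank alone.
3. Farmer goes to the east bank with the elf.
4. Farmer goes back to the west bank alone.
5. Farmer goes to the east bank with the dwarf.
6. Farmer goes back to the west bank with the cleric.
7. Farmer goes to the east bank with the knight.
8. Farmer goes back to the west bank alone.
9. Farmer goes to the east bank with the orc.
10. Farmer goes back to the west bank alone.
11. Farmer goes to the east bank with the goblin.
12. Farmer goes back to the west bank alone.
13. Farmer goes to the east bank with the cleric.

13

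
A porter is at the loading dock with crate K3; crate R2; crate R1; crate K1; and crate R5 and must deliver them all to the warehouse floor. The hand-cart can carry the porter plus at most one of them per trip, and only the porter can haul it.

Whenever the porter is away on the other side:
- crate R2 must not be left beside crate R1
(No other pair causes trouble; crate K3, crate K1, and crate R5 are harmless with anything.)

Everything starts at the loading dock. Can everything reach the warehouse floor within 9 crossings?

Yes — this plan uses 9 crossings (≤ 9):
1. Porter goes to the warehouse floor with crate R2.
2. Porter goes back to the loading dock alone.
3. Porter goes to the warehouse floor with crate K3.
4. Porter goes back to the loading dock alone.
5. Porter goes to the warehouse floor with crate K1.
6. Porter goes back to the loading dock alone.
7. Porter goes to the warehouse floor with crate R5.
8. Porter goes back to the loading dock alone.
9. Porter goes to the warehouse floor with crate R1.

Yes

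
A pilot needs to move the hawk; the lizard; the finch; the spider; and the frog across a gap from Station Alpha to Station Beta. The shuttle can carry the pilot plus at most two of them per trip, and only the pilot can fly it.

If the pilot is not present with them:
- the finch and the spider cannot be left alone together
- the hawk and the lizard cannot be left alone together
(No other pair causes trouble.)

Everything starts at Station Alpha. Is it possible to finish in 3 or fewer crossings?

No

Counting alone: the pilot can take at most 2 across per trip to Station Beta, so moving all 5 needs at least 3 loaded trips out, with a return between consecutive ones — at least 5 crossings.
Since 3 < 5, 3 crossings cannot be enough. (The shortest complete plan in fact takes 5:)
1. Pilot goes to Station Beta with the finch and the hawk.  [Station Alpha: the frog, the lizard, the spider | Station Beta: the finch, the hawk]
2. Pilot goes back to Station Alpha alone.  [Station Alpha: the frog, the lizard, the spider | Station Beta: the finch, the hawk]
3. Pilot goes to Station Beta with the frog.  [Station Alpha: the lizard, the spider | Station Beta: the finch, the frog, the hawk]
4. Pilot goes back to Station Alpha alone.  [Station Alpha: the lizard, the spider | Station Beta: the finch, the frog, the hawk]
5. Pilot goes to Station Beta with the lizard and the spider.  [Station Alpha: — | Station Beta: the finch, the frog, the hawk, the lizard, the spider]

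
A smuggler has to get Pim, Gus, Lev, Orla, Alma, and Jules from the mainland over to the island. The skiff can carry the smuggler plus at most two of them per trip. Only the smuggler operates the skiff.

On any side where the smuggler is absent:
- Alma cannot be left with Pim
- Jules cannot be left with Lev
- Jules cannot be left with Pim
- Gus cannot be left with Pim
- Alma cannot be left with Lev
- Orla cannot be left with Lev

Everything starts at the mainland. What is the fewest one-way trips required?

Counting alone: the smuggler can take at most 2 across per trip to the island, so moving all 6 needs at least 3 loaded trips out, with a return between consecutive ones — at least 5 crossings.
The safety rule pushes this higher. Following every safe sequence of crossings, the most of the 6 that can be at the island as the skiff arrives there on crossing 5 is 4 — never all 6.
So no plan with fewer than 7 crossings exists, and this one achieves 7:
1. Smuggler goes to the island with Lev and Pim.
2. Smuggler goes back to the mainland alone.
3. Smuggler goes to the island with Gus and Orla.
4. Smuggler goes back to the mainland with Lev and Pim.
5. Smuggler goes to the island with Alma and Jules.
6. Smuggler goes back to the mainland alone.
7. Smuggler goes to the island with Lev and Pim.

7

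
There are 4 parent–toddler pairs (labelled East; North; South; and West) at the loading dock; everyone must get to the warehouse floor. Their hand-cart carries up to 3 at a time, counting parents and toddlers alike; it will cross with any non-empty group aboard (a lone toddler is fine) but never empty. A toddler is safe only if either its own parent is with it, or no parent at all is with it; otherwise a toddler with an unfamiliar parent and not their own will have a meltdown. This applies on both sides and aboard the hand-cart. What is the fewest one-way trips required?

9

Counting alone: each trip to the warehouse floor takes at most 3 across and each return brings at least 1 back, so after t trips out (and t−1 returns) at most 3t − (t−1) of the 8 are across; that first reaches 8 at t = 4, so at least 7 crossings are needed.
The safety rule pushes this higher. Following every safe sequence of crossings, the most of the 8 that can be at the warehouse floor as the hand-cart arrives there on crossing 7 is 7 — never all 8.
So no plan with fewer than 9 crossings exists, and this one achieves 9:
1. parent East and toddler East cross → the warehouse floor.
2. parent East crosses ← the loading dock.
3. parent East, parent North, and toddler North cross → the warehouse floor.
4. parent East and toddler East cross ← the loading dock.
5. parent East, parent South, and parent West cross → the warehouse floor.
6. toddler North crosses ← the loading dock.
7. toddler East and toddler North cross → the warehouse floor.
8. toddler East crosses ← the loading dock.
9. toddler East, toddler South, and toddler West cross → the warehouse floor.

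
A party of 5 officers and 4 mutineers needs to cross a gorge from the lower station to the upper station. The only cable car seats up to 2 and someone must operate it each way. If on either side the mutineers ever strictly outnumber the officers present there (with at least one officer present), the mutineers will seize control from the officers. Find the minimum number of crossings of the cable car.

15

Counting alone: each trip to the upper station takes at most 2 across and each return brings at least 1 back, so after t trips out (and t−1 returns) at most 2t − (t−1) of the 9 are across; that first reaches 9 at t = 8, so at least 15 crossings are needed.
The plan below uses exactly 15 crossings, so it is optimal:
1. 2 mutineers → the upper station.  (the lower station: 5O 2M; the upper station: 0O 2M)
2. 1 mutineer ← the lower station.  (the lower station: 5O 3M; the upper station: 0O 1M)
3. 2 mutineers → the upper station.  (the lower station: 5O 1M; the upper station: 0O 3M)
4. 1 mutineer ← the lower station.  (the lower station: 5O 2M; the upper station: 0O 2M)
5. 2 officers → the upper station.  (the lower station: 3O 2M; the upper station: 2O 2M)
6. 1 mutineer ← the lower station.  (the lower station: 3O 3M; the upper station: 2O 1M)
7. 1 officer and 1 mutineer → the upper station.  (the lower station: 2O 2M; the upper station: 3O 2M)
8. 1 officer ← the lower station.  (the lower station: 3O 2M; the upper station: 2O 2M)
9. 1 officer and 1 mutineer → the upper station.  (the lower station: 2O 1M; the upper station: 3O 3M)
10. 1 mutineer ← the lower station.  (the lower station: 2O 2M; the upper station: 3O 2M)
11. 1 officer and 1 mutineer → the upper station.  (the lower station: 1O 1M; the upper station: 4O 3M)
12. 1 officer ← the lower station.  (the lower station: 2O 1M; the upper station: 3O 3M)
13. 1 officer and 1 mutineer → the upper station.  (the lower station: 1O 0M; the upper station: 4O 4M)
14. 1 mutineer ← the lower station.  (the lower station: 1O 1M; the upper station: 4O 3M)
15. 1 officer and 1 mutineer → the upper station.  (the lower station: 0O 0M; the upper station: 5O 4M)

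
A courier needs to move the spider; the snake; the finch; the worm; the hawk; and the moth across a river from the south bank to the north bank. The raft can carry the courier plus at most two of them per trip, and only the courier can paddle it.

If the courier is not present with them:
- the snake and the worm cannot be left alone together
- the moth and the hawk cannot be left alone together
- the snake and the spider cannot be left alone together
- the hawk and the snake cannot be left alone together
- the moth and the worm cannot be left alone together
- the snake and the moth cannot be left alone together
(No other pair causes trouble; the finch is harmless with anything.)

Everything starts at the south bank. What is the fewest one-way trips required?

Counting alone: the courier can take at most 2 across per trip to the north bank, so moving all 6 needs at least 3 loaded trips out, with a return between consecutive ones — at least 5 crossings.
The safety rule pushes this higher. Following every safe sequence of crossings, the most of the 6 that can be at the north bank as the raft arrives there on crossings 5, 7 is 4, 5 respectively — never all 6.
So no plan with fewer than 9 crossings exists, and this one achieves 9:
1. Courier goes to the north bank with the moth and the snake.  [the south bank: the finch, the hawk, the spider, the worm | the north bank: the moth, the snake]
2. Courier goes back to the south bank with the snake.  [the south bank: the finch, the hawk, the snake, the spider, the worm | the north bank: the moth]
3. Courier goes to the north bank with the snake and the spider.  [the south bank: the finch, the hawk, the worm | the north bank: the moth, the snake, the spider]
4. Courier goes back to the south bank with the snake.  [the south bank: the finch, the hawk, the snake, the worm | the north bank: the moth, the spider]
5. Courier goes to the north bank with the finch and the snake.  [the south bank: the hawk, the worm | the north bank: the finch, the moth, the snake, the spider]
6. Courier goes back to the south bank with the snake.  [the south bank: the hawk, the snake, the worm | the north bank: the finch, the moth, the spider]
7. Courier goes to the north bank with the hawk and the worm.  [the south bank: the snake | the north bank: the finch, the hawk, the moth, the spider, the worm]
8. Courier goes back to the south bank with the moth.  [the south bank: the moth, the snake | the north bank: the finch, the hawk, the spider, the worm]
9. Courier goes to the north bank with the moth and the snake.  [the south bank: — | the north bank: the finch, the hawk, the moth, the snake, the spider, the worm]

9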